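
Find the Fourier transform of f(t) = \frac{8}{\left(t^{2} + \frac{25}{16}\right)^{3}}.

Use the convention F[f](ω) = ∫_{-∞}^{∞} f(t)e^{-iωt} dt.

F(ω) = \frac{64 \pi \left(25 \omega^{2} + 60 \left|{\omega}\right| + 48\right) e^{- \frac{5 \left|{\omega}\right|}{4}}}{3125}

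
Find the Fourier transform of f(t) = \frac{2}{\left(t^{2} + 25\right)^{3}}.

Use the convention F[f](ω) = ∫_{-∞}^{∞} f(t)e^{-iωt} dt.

F(ω) = \frac{\pi \left(25 \omega^{2} + 15 \left|{\omega}\right| + 3\right) e^{- 5 \left|{\omega}\right|}}{12500}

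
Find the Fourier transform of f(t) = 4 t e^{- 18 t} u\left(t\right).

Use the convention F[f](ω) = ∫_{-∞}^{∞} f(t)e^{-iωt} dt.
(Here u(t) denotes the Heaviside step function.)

F(ω) = \frac{4}{\left(i \omega + 18\right)^{2}}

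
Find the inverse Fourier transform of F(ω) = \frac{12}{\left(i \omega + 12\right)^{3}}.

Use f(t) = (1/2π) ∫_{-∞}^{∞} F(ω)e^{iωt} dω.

f(t) = 6 t^{2} e^{- 12 t} u\left(t\right)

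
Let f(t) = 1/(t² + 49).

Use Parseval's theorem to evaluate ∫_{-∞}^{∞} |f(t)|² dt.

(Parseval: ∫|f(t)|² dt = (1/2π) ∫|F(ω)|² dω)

∫|f(t)|² dt = \frac{\pi}{686}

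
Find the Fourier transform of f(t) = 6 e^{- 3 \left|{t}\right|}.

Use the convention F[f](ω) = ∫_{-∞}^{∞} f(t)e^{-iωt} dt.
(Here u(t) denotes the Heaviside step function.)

F(ω) = \frac{36}{\omega^{2} + 9}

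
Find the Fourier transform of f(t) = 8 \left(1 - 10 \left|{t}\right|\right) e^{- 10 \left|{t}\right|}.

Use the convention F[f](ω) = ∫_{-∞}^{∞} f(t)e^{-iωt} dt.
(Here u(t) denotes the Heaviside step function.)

F(ω) = \frac{320 \omega^{2}}{\left(\omega^{2} + 100\right)^{2}}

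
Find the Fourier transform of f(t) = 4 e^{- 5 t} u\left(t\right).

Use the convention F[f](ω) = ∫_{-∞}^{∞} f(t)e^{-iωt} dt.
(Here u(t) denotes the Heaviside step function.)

F(ω) = \frac{4}{i \omega + 5}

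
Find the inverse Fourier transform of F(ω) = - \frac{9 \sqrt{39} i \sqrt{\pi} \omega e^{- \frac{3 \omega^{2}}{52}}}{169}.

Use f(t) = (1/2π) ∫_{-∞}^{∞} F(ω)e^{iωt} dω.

f(t) = 6 t e^{- \frac{13 t^{2}}{3}}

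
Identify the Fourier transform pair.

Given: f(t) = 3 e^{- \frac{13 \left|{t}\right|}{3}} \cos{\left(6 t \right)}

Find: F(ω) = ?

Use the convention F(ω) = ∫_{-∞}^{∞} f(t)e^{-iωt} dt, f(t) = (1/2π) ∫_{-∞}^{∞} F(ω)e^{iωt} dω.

F(ω) = \frac{234 \left(9 \omega^{2} + 493\right)}{81 \omega^{4} - 2790 \omega^{2} + 243049}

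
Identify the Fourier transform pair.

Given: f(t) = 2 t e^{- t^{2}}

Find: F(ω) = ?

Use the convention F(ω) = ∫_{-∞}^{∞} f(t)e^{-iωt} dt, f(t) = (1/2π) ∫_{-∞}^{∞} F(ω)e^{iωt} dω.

F(ω) = - i \sqrt{\pi} \omega e^{- \frac{\omega^{2}}{4}}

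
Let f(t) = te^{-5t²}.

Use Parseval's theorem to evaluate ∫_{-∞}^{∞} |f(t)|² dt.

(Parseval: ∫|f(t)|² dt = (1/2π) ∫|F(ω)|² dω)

∫|f(t)|² dt = \frac{\sqrt{10} \sqrt{\pi}}{200}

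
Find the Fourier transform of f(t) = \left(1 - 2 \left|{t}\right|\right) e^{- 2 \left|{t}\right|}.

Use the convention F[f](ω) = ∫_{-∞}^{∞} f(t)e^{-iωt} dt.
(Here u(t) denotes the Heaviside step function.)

F(ω) = \frac{8 \omega^{2}}{\left(\omega^{2} + 4\right)^{2}}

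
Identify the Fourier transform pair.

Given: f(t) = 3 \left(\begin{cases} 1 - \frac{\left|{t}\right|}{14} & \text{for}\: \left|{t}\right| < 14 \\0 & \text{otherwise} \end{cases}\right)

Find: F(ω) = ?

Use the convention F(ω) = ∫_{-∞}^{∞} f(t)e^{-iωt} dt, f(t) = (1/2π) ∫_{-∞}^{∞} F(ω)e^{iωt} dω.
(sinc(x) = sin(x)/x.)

F(ω) = 42 \operatorname{sinc}^{2}{\left(7 \omega \right)}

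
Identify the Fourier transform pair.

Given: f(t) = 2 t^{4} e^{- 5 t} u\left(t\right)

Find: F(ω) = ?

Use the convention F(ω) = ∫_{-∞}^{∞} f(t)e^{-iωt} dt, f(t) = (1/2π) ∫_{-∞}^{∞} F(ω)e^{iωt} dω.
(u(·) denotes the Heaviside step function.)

F(ω) = \frac{48}{\left(i \omega + 5\right)^{5}}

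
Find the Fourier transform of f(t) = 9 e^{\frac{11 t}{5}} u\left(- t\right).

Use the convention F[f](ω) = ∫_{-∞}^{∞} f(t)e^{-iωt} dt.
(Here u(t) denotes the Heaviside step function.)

F(ω) = - \frac{45}{5 i \omega - 11}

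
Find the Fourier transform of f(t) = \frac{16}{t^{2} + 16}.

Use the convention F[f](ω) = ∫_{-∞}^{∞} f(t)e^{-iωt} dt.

F(ω) = 4 \pi e^{- 4 \left|{\omega}\right|}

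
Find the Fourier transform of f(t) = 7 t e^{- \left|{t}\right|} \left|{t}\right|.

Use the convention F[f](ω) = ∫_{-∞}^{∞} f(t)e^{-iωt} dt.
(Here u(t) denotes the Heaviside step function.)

F(ω) = \frac{28 i \omega \left(\omega^{2} - 3\right)}{\left(\omega^{2} + 1\right)^{3}}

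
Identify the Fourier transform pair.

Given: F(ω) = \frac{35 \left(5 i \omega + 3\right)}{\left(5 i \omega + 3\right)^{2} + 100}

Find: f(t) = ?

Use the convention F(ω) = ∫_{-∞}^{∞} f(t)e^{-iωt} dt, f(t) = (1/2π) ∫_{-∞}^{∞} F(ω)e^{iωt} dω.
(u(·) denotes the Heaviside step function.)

f(t) = 7 e^{- \frac{3 t}{5}} \cos{\left(2 t \right)} u\left(t\right)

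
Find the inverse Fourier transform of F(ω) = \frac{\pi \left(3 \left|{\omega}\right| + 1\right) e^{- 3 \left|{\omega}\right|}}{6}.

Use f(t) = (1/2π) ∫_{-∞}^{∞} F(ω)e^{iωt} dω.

f(t) = \frac{9}{\left(t^{2} + 9\right)^{2}}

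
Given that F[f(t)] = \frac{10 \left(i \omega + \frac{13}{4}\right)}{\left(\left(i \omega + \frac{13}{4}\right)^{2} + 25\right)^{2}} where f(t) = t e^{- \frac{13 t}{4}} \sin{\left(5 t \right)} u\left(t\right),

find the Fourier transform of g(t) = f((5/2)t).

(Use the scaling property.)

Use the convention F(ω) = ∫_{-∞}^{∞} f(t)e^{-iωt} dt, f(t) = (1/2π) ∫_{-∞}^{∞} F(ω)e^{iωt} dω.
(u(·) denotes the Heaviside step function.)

F[g](ω) = \frac{32000 \left(8 i \omega + 65\right)}{\left(\left(8 i \omega + 65\right)^{2} + 10000\right)^{2}}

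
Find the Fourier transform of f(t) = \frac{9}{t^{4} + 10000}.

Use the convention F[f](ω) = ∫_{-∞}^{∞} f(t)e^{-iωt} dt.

F(ω) = \frac{9 \pi e^{- 5 \sqrt{2} \left|{\omega}\right|} \sin{\left(5 \sqrt{2} \left|{\omega}\right| + \frac{\pi}{4} \right)}}{1000}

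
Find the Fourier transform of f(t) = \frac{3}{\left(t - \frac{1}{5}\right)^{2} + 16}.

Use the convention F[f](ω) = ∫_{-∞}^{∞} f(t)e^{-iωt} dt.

F(ω) = \frac{3 \pi e^{- \frac{i \omega}{5} - 4 \left|{\omega}\right|}}{4}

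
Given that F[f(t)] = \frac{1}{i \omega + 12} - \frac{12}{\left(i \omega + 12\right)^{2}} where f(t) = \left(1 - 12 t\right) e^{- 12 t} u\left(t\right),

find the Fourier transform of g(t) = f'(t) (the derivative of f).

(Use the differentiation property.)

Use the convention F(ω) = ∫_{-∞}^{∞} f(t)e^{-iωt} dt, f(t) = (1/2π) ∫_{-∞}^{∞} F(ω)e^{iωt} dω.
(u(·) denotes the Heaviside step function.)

F[g](ω) = \frac{\omega^{2}}{\omega^{2} - 24 i \omega - 144}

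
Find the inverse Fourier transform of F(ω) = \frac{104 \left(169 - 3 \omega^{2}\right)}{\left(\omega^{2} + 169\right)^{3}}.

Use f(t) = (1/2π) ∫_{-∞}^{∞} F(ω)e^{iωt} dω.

f(t) = 2 t^{2} e^{- 13 \left|{t}\right|}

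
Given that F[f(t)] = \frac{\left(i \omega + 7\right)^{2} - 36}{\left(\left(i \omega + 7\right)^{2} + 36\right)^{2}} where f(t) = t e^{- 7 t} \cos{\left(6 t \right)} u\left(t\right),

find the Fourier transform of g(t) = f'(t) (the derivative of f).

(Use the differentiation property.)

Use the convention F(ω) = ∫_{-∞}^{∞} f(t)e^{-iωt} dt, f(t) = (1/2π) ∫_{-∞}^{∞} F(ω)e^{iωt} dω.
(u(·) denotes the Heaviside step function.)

F[g](ω) = \frac{i \omega \left(\left(i \omega + 7\right)^{2} - 36\right)}{\left(\left(i \omega + 7\right)^{2} + 36\right)^{2}}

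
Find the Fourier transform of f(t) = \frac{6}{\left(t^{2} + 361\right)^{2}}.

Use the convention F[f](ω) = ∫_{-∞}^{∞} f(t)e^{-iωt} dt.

F(ω) = \frac{3 \pi \left(19 \left|{\omega}\right| + 1\right) e^{- 19 \left|{\omega}\right|}}{6859}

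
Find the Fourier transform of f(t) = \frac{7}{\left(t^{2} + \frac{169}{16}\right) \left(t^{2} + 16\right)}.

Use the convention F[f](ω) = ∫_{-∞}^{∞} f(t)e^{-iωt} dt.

F(ω) = - \frac{28 \pi e^{- 4 \left|{\omega}\right|}}{87} + \frac{448 \pi e^{- \frac{13 \left|{\omega}\right|}{4}}}{1131}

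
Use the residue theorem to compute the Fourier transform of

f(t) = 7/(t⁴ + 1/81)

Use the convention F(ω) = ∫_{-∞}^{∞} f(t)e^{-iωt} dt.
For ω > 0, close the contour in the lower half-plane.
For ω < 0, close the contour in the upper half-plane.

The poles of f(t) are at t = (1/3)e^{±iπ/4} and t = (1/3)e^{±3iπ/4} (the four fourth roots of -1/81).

Let g(z) = f(z)e^{-iωz}; for large |z| the factor e^{-iωz} decays in the lower half-plane when ω > 0 and in the upper half-plane when ω < 0.

Case ω > 0 (lower half-plane, clockwise contour ⇒ F(ω) = -2πi·ΣRes):
  Res_{z = - \frac{\sqrt{2}}{6} - \frac{\sqrt{2} i}{6}} g(z) = \frac{189 \sqrt{2} i \left(1 - i\right) e^{\frac{\sqrt{2} \omega \left(-1 + i\right)}{6}}}{8}
  Res_{z = \frac{\sqrt{2}}{6} - \frac{\sqrt{2} i}{6}} g(z) = \frac{189 \sqrt{2} i \left(1 + i\right) e^{- \frac{\sqrt{2} \omega \left(1 + i\right)}{6}}}{8}
  F(ω) = -2πi·ΣRes = \frac{189 \sqrt{2} \pi \left(1 - i\right) \left(e^{\frac{\sqrt{2} i \omega}{3}} + i\right) e^{- \frac{\sqrt{2} \omega \left(1 + i\right)}{6}}}{4} = 189 \pi e^{- \frac{\sqrt{2} \omega}{6}} \sin{\left(\frac{\sqrt{2} \omega}{6} + \frac{\pi}{4} \right)}

Case ω < 0 (upper half-plane, counterclockwise contour ⇒ F(ω) = +2πi·ΣRes):
  Res_{z = \frac{\sqrt{2}}{6} + \frac{\sqrt{2} i}{6}} g(z) = \frac{189 \sqrt{2} i \left(-1 + i\right) e^{\frac{\sqrt{2} \omega \left(1 - i\right)}{6}}}{8}
  Res_{z = - \frac{\sqrt{2}}{6} + \frac{\sqrt{2} i}{6}} g(z) = \frac{189 \sqrt{2} \left(1 - i\right) e^{\frac{\sqrt{2} \omega \left(1 + i\right)}{6}}}{8}
  F(ω) = 2πi·ΣRes = - \frac{189 \sqrt{2} i \pi \left(i \left(1 - i\right) e^{\frac{\sqrt{2} \omega \left(1 - i\right)}{6}} - \left(1 - i\right) e^{\frac{\sqrt{2} \omega \left(1 + i\right)}{6}}\right)}{4} = 189 \pi e^{\frac{\sqrt{2} \omega}{6}} \cos{\left(\frac{\sqrt{2} \omega}{6} + \frac{\pi}{4} \right)}

Both cases combine into a single formula in |ω|:

F(ω) = 189 \pi e^{- \frac{\sqrt{2} \left|{\omega}\right|}{6}} \sin{\left(\frac{\sqrt{2} \left|{\omega}\right|}{6} + \frac{\pi}{4} \right)}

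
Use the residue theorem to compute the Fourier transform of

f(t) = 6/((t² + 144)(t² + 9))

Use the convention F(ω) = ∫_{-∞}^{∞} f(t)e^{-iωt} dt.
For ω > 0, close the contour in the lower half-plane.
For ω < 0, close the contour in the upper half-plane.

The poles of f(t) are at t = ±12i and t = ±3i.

Let g(z) = f(z)e^{-iωz}; for large |z| the factor e^{-iωz} decays in the lower half-plane when ω > 0 and in the upper half-plane when ω < 0.

Case ω > 0 (lower half-plane, clockwise contour ⇒ F(ω) = -2πi·ΣRes):
  Res_{z = - 12 i} g(z) = - \frac{i e^{- 12 \omega}}{540}
  Res_{z = - 3 i} g(z) = \frac{i e^{- 3 \omega}}{135}
  F(ω) = -2πi·ΣRes = \frac{\pi \left(4 e^{9 \omega} - 1\right) e^{- 12 \omega}}{270}

Case ω < 0 (upper half-plane, counterclockwise contour ⇒ F(ω) = +2πi·ΣRes):
  Res_{z = 12 i} g(z) = \frac{i e^{12 \omega}}{540}
  Res_{z = 3 i} g(z) = - \frac{i e^{3 \omega}}{135}
  F(ω) = 2πi·ΣRes = \frac{\pi \left(4 - e^{9 \omega}\right) e^{3 \omega}}{270}

Both cases combine into a single formula in |ω|:

F(ω) = \frac{\pi \left(4 e^{9 \left|{\omega}\right|} - 1\right) e^{- 12 \left|{\omega}\right|}}{270}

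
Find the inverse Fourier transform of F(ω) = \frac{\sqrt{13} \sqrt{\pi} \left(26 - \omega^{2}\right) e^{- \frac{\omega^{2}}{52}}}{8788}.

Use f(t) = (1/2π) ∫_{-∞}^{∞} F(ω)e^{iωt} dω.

f(t) = t^{2} e^{- 13 t^{2}}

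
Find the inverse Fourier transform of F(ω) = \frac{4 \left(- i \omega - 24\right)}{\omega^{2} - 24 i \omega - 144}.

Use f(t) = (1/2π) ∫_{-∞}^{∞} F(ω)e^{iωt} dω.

f(t) = 4 \left(12 t + 1\right) e^{- 12 t} u\left(t\right)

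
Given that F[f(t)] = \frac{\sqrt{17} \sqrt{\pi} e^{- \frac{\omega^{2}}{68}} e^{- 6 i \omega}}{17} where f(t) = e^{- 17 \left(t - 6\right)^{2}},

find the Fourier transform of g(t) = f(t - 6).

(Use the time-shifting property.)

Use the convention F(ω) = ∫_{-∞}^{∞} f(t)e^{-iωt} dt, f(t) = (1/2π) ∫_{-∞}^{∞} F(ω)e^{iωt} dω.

F[g](ω) = \frac{\sqrt{17} \sqrt{\pi} e^{- \frac{\omega \left(\omega + 816 i\right)}{68}}}{17}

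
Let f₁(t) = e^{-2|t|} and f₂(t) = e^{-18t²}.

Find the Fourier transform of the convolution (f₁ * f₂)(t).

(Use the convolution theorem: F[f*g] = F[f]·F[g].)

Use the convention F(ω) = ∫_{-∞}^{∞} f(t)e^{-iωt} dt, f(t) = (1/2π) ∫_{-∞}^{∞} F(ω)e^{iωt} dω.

F[f₁*f₂](ω) = \frac{2 \sqrt{2} \sqrt{\pi} e^{- \frac{\omega^{2}}{72}}}{3 \left(\omega^{2} + 4\right)}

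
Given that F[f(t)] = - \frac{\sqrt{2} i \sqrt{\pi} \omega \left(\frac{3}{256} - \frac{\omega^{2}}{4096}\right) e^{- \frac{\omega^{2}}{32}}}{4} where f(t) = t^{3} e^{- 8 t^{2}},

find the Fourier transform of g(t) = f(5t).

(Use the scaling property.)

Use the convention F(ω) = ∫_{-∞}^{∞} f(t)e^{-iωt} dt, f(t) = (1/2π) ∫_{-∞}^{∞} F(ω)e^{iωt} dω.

F[g](ω) = \frac{\sqrt{2} i \sqrt{\pi} \omega \left(\omega^{2} - 1200\right) e^{- \frac{\omega^{2}}{800}}}{10240000}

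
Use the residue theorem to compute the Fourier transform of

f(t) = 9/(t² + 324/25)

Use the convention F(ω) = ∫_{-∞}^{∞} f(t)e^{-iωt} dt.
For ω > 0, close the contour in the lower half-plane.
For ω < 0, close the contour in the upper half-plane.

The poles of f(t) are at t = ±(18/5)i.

Let g(z) = f(z)e^{-iωz}; for large |z| the factor e^{-iωz} decays in the lower half-plane when ω > 0 and in the upper half-plane when ω < 0.

Case ω > 0 (lower half-plane, clockwise contour ⇒ F(ω) = -2πi·ΣRes):
  Res_{z = - \frac{18 i}{5}} g(z) = \frac{5 i e^{- \frac{18 \omega}{5}}}{4}
  F(ω) = -2πi·ΣRes = \frac{5 \pi e^{- \frac{18 \omega}{5}}}{2}

Case ω < 0 (upper half-plane, counterclockwise contour ⇒ F(ω) = +2πi·ΣRes):
  Res_{z = \frac{18 i}{5}} g(z) = - \frac{5 i e^{\frac{18 \omega}{5}}}{4}
  F(ω) = 2πi·ΣRes = \frac{5 \pi e^{\frac{18 \omega}{5}}}{2}

Both cases combine into a single formula in |ω|:

F(ω) = \frac{5 \pi e^{- \frac{18 \left|{\omega}\right|}{5}}}{2}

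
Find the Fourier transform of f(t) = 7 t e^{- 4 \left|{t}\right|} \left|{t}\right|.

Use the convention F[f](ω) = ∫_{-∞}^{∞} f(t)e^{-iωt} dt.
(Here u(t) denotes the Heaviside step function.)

F(ω) = \frac{28 i \omega \left(\omega^{2} - 48\right)}{\left(\omega^{2} + 16\right)^{3}}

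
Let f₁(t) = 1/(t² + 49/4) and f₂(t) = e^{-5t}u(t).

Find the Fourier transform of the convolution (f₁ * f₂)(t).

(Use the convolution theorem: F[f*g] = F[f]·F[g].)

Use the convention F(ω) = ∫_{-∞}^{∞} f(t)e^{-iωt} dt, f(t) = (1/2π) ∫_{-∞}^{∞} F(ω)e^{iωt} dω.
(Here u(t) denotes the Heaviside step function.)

F[f₁*f₂](ω) = \frac{2 \pi e^{- \frac{7 \left|{\omega}\right|}{2}}}{7 \left(i \omega + 5\right)}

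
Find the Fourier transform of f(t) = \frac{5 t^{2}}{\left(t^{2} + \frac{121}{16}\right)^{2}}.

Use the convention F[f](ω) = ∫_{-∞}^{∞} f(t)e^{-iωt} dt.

F(ω) = \frac{5 \pi \left(4 - 11 \left|{\omega}\right|\right) e^{- \frac{11 \left|{\omega}\right|}{4}}}{22}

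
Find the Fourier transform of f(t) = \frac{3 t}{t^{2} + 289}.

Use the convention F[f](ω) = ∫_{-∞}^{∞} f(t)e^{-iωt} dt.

F(ω) = - 3 i \pi e^{- 17 \left|{\omega}\right|} \operatorname{sign}{\left(\omega \right)}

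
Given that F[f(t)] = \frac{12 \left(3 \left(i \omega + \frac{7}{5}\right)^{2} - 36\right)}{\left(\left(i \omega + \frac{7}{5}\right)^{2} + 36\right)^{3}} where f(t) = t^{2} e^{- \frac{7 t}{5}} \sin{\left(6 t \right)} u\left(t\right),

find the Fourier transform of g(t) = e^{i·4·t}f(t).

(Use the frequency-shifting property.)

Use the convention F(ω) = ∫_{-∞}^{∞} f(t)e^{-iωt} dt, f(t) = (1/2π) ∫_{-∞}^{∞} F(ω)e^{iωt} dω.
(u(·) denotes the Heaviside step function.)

F[g](ω) = \frac{22500 \left(\left(5 i \left(\omega - 4\right) + 7\right)^{2} - 300\right)}{\left(\left(5 i \left(\omega - 4\right) + 7\right)^{2} + 900\right)^{3}}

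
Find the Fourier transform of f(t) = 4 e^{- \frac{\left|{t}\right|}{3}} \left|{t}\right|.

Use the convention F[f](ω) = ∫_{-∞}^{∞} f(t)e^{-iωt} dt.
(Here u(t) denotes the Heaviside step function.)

F(ω) = \frac{72 \left(1 - 9 \omega^{2}\right)}{\left(9 \omega^{2} + 1\right)^{2}}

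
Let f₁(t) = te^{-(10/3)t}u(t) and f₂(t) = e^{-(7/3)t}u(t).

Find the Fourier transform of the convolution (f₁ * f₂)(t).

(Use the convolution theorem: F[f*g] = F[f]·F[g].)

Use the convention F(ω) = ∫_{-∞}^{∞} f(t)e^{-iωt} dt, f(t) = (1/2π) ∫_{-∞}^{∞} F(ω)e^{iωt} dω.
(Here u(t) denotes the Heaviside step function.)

F[f₁*f₂](ω) = \frac{27}{\left(3 i \omega + 7\right) \left(3 i \omega + 10\right)^{2}}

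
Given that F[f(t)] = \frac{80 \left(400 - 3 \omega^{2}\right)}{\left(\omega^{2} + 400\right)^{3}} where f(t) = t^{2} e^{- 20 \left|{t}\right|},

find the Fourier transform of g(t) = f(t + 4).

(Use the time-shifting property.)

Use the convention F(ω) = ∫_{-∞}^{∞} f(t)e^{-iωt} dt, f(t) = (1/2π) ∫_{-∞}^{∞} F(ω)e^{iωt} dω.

F[g](ω) = \frac{\left(32000 - 240 \omega^{2}\right) e^{4 i \omega}}{\left(\omega^{2} + 400\right)^{3}}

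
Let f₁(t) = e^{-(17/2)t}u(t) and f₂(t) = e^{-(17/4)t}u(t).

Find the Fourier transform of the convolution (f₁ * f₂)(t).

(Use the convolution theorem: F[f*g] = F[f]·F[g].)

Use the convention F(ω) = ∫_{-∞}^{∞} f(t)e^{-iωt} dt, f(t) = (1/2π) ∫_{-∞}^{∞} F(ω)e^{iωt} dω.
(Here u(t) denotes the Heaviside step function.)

F[f₁*f₂](ω) = \frac{8}{- 8 \omega^{2} + 102 i \omega + 289}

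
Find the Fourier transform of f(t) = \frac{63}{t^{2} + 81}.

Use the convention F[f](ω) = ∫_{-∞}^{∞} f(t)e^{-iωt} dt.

F(ω) = 7 \pi e^{- 9 \left|{\omega}\right|}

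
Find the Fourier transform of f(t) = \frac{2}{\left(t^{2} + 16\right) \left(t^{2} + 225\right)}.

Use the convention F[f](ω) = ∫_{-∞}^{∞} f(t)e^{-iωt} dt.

F(ω) = \frac{\pi \left(15 e^{11 \left|{\omega}\right|} - 4\right) e^{- 15 \left|{\omega}\right|}}{6270}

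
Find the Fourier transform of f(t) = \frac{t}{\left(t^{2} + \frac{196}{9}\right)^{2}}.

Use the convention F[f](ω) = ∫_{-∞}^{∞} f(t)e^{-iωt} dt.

F(ω) = - \frac{3 i \pi \omega e^{- \frac{14 \left|{\omega}\right|}{3}}}{28}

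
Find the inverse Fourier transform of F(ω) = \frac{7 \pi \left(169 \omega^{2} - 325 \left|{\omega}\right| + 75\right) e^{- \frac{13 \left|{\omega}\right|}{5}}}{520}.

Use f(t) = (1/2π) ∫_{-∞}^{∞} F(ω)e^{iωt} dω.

f(t) = \frac{7 t^{4}}{\left(t^{2} + \frac{169}{25}\right)^{3}}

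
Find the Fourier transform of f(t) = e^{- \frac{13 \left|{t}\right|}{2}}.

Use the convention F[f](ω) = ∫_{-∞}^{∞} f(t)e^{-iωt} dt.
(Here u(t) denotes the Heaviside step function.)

F(ω) = \frac{52}{4 \omega^{2} + 169}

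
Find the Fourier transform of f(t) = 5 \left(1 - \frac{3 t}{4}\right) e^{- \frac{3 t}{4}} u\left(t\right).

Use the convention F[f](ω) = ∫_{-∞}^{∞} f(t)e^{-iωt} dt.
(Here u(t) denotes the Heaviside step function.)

F(ω) = \frac{80 i \omega}{- 16 \omega^{2} + 24 i \omega + 9}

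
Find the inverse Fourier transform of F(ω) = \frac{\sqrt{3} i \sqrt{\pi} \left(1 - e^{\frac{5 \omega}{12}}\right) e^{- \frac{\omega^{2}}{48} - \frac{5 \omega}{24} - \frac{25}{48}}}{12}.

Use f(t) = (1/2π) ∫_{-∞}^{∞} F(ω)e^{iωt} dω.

f(t) = e^{- 12 t^{2}} \sin{\left(5 t \right)}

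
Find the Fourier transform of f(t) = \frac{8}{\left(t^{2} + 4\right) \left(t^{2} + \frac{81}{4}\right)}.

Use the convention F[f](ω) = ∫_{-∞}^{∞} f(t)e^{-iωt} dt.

F(ω) = \frac{16 \pi e^{- 2 \left|{\omega}\right|}}{65} - \frac{64 \pi e^{- \frac{9 \left|{\omega}\right|}{2}}}{585}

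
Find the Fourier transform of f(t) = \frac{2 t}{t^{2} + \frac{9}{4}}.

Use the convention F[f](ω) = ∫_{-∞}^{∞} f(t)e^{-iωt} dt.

F(ω) = - 2 i \pi e^{- \frac{3 \left|{\omega}\right|}{2}} \operatorname{sign}{\left(\omega \right)}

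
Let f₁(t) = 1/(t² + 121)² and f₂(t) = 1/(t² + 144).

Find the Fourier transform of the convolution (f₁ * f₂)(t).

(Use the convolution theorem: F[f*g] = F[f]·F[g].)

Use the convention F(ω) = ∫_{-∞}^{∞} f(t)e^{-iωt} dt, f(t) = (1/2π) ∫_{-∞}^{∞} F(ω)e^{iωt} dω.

F[f₁*f₂](ω) = \frac{\pi^{2} \left(11 \left|{\omega}\right| + 1\right) e^{- 23 \left|{\omega}\right|}}{31944}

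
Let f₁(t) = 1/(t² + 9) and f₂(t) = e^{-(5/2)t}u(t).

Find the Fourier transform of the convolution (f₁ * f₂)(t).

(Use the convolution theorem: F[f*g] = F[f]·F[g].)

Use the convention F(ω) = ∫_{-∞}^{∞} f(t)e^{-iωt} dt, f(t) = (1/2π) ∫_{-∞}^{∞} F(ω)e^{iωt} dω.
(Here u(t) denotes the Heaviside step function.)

F[f₁*f₂](ω) = \frac{2 \pi e^{- 3 \left|{\omega}\right|}}{3 \left(2 i \omega + 5\right)}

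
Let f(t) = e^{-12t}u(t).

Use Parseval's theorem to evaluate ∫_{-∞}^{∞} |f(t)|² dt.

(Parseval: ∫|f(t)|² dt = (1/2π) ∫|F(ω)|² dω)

∫|f(t)|² dt = \frac{1}{24}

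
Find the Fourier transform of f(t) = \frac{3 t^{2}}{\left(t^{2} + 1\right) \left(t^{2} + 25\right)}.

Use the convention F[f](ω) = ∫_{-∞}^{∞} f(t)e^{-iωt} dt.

F(ω) = \frac{\pi \left(5 - e^{4 \left|{\omega}\right|}\right) e^{- 5 \left|{\omega}\right|}}{8}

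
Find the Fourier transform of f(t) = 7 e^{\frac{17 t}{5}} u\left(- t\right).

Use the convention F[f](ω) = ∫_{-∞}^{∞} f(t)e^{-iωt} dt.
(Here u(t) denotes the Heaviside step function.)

F(ω) = - \frac{35}{5 i \omega - 17}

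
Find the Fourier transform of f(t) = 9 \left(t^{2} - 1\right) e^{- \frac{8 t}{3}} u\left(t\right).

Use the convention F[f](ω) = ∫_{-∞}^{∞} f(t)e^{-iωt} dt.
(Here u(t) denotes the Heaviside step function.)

F(ω) = \frac{27 \left(54 i \omega - \left(3 i \omega + 8\right)^{3} + 144\right)}{\left(3 i \omega + 8\right)^{4}}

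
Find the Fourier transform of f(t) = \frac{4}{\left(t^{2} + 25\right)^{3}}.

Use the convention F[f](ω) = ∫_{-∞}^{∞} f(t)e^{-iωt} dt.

F(ω) = \frac{\pi \left(25 \omega^{2} + 15 \left|{\omega}\right| + 3\right) e^{- 5 \left|{\omega}\right|}}{6250}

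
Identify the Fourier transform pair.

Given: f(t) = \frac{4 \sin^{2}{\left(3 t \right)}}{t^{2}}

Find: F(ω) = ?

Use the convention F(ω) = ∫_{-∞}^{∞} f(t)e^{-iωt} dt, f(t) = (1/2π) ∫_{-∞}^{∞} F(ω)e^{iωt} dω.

F(ω) = \begin{cases} 2 \pi \left(6 - \left|{\omega}\right|\right) & \text{for}\: \omega > -6 \wedge \omega < 6 \\0 & \text{otherwise} \end{cases}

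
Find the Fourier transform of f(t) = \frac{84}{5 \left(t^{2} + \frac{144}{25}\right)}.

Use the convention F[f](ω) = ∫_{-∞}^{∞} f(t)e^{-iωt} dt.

F(ω) = 7 \pi e^{- \frac{12 \left|{\omega}\right|}{5}}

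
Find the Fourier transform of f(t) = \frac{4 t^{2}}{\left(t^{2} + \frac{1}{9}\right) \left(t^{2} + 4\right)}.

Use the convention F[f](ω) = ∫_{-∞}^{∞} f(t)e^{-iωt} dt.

F(ω) = \frac{72 \pi e^{- 2 \left|{\omega}\right|}}{35} - \frac{12 \pi e^{- \frac{\left|{\omega}\right|}{3}}}{35}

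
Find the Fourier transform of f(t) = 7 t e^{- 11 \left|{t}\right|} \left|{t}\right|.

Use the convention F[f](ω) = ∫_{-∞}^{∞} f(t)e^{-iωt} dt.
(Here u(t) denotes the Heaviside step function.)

F(ω) = \frac{28 i \omega \left(\omega^{2} - 363\right)}{\left(\omega^{2} + 121\right)^{3}}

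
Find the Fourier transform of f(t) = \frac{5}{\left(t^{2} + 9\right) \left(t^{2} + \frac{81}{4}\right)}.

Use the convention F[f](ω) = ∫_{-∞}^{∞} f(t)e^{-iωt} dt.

F(ω) = \frac{4 \pi e^{- 3 \left|{\omega}\right|}}{27} - \frac{8 \pi e^{- \frac{9 \left|{\omega}\right|}{2}}}{81}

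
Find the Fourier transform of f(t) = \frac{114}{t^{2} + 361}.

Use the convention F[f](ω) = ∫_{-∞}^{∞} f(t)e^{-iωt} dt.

F(ω) = 6 \pi e^{- 19 \left|{\omega}\right|}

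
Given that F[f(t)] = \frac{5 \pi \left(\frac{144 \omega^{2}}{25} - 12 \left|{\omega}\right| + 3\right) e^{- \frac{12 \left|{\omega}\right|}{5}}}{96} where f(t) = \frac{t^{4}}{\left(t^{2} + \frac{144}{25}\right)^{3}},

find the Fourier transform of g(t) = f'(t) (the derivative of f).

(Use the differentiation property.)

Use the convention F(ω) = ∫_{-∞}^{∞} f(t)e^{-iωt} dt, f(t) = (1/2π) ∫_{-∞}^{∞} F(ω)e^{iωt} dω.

F[g](ω) = \frac{i \pi \omega \left(48 \omega^{2} - 100 \left|{\omega}\right| + 25\right) e^{- \frac{12 \left|{\omega}\right|}{5}}}{160}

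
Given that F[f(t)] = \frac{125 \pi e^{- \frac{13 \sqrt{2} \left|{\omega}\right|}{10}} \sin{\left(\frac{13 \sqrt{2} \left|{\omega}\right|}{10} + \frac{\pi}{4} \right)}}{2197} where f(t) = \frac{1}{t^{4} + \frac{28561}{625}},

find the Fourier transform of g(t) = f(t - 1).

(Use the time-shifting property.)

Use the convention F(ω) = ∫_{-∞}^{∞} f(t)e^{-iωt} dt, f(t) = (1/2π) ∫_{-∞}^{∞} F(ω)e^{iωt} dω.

F[g](ω) = \frac{125 \pi e^{- i \omega - \frac{13 \sqrt{2} \left|{\omega}\right|}{10}} \sin{\left(\frac{13 \sqrt{2} \left|{\omega}\right|}{10} + \frac{\pi}{4} \right)}}{2197}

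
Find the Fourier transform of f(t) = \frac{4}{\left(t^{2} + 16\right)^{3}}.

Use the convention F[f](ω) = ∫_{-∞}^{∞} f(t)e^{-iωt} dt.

F(ω) = \frac{\pi \left(16 \omega^{2} + 12 \left|{\omega}\right| + 3\right) e^{- 4 \left|{\omega}\right|}}{2048}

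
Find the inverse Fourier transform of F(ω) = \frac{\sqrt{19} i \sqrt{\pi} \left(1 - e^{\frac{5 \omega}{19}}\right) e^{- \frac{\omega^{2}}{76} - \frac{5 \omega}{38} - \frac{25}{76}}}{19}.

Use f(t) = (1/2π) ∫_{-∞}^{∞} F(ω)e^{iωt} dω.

f(t) = 2 e^{- 19 t^{2}} \sin{\left(5 t \right)}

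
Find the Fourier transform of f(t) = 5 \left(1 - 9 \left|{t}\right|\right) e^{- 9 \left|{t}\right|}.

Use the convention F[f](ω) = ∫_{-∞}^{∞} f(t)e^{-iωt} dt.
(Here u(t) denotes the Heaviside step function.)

F(ω) = \frac{180 \omega^{2}}{\left(\omega^{2} + 81\right)^{2}}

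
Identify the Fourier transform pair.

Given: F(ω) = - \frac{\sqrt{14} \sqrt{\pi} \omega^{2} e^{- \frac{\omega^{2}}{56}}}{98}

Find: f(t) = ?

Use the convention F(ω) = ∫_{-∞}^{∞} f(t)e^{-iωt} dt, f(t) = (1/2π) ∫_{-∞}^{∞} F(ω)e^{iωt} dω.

f(t) = 2 \left(56 t^{2} - 2\right) e^{- 14 t^{2}}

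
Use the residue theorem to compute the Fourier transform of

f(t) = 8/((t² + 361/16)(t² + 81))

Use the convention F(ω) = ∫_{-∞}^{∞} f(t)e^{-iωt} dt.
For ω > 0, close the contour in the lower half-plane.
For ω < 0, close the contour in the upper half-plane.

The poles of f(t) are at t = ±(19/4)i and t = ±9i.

Let g(z) = f(z)e^{-iωz}; for large |z| the factor e^{-iωz} decays in the lower half-plane when ω > 0 and in the upper half-plane when ω < 0.

Case ω > 0 (lower half-plane, clockwise contour ⇒ F(ω) = -2πi·ΣRes):
  Res_{z = - \frac{19 i}{4}} g(z) = \frac{256 i e^{- \frac{19 \omega}{4}}}{17765}
  Res_{z = - 9 i} g(z) = - \frac{64 i e^{- 9 \omega}}{8415}
  F(ω) = -2πi·ΣRes = - \frac{128 \pi e^{- 9 \omega}}{8415} + \frac{512 \pi e^{- \frac{19 \omega}{4}}}{17765}

Case ω < 0 (upper half-plane, counterclockwise contour ⇒ F(ω) = +2πi·ΣRes):
  Res_{z = \frac{19 i}{4}} g(z) = - \frac{256 i e^{\frac{19 \omega}{4}}}{17765}
  Res_{z = 9 i} g(z) = \frac{64 i e^{9 \omega}}{8415}
  F(ω) = 2πi·ΣRes = \frac{128 \pi \left(36 e^{\frac{19 \omega}{4}} - 19 e^{9 \omega}\right)}{159885}

Both cases combine into a single formula in |ω|:

F(ω) = - \frac{128 \pi e^{- 9 \left|{\omega}\right|}}{8415} + \frac{512 \pi e^{- \frac{19 \left|{\omega}\right|}{4}}}{17765}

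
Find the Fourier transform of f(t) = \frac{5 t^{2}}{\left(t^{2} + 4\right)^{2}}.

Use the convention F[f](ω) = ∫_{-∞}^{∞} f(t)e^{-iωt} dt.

F(ω) = \frac{5 \pi \left(1 - 2 \left|{\omega}\right|\right) e^{- 2 \left|{\omega}\right|}}{4}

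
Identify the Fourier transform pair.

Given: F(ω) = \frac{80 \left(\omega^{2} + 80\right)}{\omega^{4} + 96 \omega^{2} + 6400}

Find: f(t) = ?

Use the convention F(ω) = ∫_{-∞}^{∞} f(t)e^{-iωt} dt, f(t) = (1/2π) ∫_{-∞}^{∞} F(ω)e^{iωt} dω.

f(t) = 5 e^{- 8 \left|{t}\right|} \cos{\left(4 t \right)}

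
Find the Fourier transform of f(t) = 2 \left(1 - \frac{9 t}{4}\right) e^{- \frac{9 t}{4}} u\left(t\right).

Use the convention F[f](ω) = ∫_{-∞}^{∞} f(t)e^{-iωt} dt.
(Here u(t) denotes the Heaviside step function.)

F(ω) = \frac{32 i \omega}{- 16 \omega^{2} + 72 i \omega + 81}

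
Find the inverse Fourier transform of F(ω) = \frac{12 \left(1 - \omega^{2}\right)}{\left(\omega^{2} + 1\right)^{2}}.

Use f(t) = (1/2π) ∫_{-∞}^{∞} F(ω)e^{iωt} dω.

f(t) = 6 e^{- \left|{t}\right|} \left|{t}\right|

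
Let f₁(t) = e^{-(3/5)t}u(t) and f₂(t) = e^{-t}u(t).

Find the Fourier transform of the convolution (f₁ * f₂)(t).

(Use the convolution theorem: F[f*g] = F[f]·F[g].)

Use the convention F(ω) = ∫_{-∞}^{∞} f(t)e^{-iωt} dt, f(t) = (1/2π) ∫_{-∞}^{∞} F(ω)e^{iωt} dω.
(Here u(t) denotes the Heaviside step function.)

F[f₁*f₂](ω) = \frac{5}{\left(i \omega + 1\right) \left(5 i \omega + 3\right)}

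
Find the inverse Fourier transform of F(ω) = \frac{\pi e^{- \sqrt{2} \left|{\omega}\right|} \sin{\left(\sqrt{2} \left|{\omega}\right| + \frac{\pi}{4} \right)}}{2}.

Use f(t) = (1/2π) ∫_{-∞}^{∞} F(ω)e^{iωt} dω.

f(t) = \frac{4}{t^{4} + 16}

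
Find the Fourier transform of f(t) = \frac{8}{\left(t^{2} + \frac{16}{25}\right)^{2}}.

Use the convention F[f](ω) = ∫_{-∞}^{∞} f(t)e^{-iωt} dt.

F(ω) = \frac{25 \pi \left(4 \left|{\omega}\right| + 5\right) e^{- \frac{4 \left|{\omega}\right|}{5}}}{16}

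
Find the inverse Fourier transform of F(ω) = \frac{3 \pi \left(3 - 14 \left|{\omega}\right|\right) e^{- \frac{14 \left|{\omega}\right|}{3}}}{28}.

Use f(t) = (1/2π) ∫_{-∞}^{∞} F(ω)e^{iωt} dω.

f(t) = \frac{3 t^{2}}{\left(t^{2} + \frac{196}{9}\right)^{2}}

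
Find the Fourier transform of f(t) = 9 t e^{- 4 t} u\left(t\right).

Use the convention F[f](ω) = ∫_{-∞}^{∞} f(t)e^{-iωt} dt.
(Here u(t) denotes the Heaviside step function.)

F(ω) = \frac{9}{\left(i \omega + 4\right)^{2}}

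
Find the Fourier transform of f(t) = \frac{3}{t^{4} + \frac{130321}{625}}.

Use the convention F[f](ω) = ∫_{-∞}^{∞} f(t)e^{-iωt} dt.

F(ω) = \frac{375 \pi e^{- \frac{19 \sqrt{2} \left|{\omega}\right|}{10}} \sin{\left(\frac{19 \sqrt{2} \left|{\omega}\right|}{10} + \frac{\pi}{4} \right)}}{6859}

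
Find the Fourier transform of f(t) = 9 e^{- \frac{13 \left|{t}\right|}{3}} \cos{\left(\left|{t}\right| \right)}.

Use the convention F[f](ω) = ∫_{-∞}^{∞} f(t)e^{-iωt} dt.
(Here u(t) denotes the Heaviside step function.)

F(ω) = \frac{702 \left(9 \omega^{2} + 178\right)}{81 \omega^{4} + 2880 \omega^{2} + 31684}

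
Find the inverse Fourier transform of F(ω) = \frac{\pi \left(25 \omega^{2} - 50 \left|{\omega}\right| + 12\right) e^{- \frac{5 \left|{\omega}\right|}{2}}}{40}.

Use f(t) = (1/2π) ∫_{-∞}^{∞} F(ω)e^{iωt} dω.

f(t) = \frac{2 t^{4}}{\left(t^{2} + \frac{25}{4}\right)^{3}}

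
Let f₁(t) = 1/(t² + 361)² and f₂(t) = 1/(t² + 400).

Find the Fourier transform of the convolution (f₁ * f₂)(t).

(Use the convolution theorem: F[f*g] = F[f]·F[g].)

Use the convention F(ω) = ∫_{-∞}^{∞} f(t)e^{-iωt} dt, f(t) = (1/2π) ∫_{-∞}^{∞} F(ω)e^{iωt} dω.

F[f₁*f₂](ω) = \frac{\pi^{2} \left(19 \left|{\omega}\right| + 1\right) e^{- 39 \left|{\omega}\right|}}{274360}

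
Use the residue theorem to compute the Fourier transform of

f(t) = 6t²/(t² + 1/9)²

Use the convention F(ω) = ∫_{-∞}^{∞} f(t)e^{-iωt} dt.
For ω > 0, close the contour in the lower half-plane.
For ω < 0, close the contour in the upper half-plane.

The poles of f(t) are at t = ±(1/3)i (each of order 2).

Let g(z) = f(z)e^{-iωz}; for large |z| the factor e^{-iωz} decays in the lower half-plane when ω > 0 and in the upper half-plane when ω < 0.

Case ω > 0 (lower half-plane, clockwise contour ⇒ F(ω) = -2πi·ΣRes):
  Res_{z = - \frac{i}{3}} g(z) = \frac{3 i \left(3 - \omega\right) e^{- \frac{\omega}{3}}}{2} (pole of order 2)
  F(ω) = -2πi·ΣRes = 3 \pi \left(3 - \omega\right) e^{- \frac{\omega}{3}}

Case ω < 0 (upper half-plane, counterclockwise contour ⇒ F(ω) = +2πi·ΣRes):
  Res_{z = \frac{i}{3}} g(z) = \frac{3 i \left(- \omega - 3\right) e^{\frac{\omega}{3}}}{2} (pole of order 2)
  F(ω) = 2πi·ΣRes = 3 \pi \left(\omega + 3\right) e^{\frac{\omega}{3}}

Both cases combine into a single formula in |ω|:

F(ω) = 3 \pi \left(3 - \left|{\omega}\right|\right) e^{- \frac{\left|{\omega}\right|}{3}}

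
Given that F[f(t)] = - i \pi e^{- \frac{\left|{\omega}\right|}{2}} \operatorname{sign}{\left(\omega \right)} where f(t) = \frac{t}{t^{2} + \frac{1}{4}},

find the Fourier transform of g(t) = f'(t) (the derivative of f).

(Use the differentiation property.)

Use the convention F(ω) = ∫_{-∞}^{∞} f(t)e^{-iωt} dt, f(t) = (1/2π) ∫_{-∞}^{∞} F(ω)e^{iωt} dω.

F[g](ω) = \pi \omega e^{- \frac{\left|{\omega}\right|}{2}} \operatorname{sign}{\left(\omega \right)}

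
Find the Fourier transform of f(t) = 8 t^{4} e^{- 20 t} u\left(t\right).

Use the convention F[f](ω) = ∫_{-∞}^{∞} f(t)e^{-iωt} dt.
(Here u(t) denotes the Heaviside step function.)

F(ω) = \frac{192}{\left(i \omega + 20\right)^{5}}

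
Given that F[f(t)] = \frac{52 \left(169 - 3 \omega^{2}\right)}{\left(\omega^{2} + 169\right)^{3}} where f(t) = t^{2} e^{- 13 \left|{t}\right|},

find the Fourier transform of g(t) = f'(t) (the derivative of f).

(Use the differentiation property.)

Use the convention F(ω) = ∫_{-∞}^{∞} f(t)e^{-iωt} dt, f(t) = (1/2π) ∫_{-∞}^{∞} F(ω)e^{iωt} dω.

F[g](ω) = - \frac{52 i \omega \left(3 \omega^{2} - 169\right)}{\left(\omega^{2} + 169\right)^{3}}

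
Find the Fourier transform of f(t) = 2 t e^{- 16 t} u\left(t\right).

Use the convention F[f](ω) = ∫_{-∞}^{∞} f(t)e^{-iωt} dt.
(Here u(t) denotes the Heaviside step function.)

F(ω) = \frac{2}{\left(i \omega + 16\right)^{2}}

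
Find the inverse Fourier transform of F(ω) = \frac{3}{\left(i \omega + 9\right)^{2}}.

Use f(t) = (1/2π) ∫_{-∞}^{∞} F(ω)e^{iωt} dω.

f(t) = 3 t e^{- 9 t} u\left(t\right)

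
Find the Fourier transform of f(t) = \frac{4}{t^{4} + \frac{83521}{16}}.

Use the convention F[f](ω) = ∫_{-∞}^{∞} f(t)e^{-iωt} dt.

F(ω) = \frac{32 \pi e^{- \frac{17 \sqrt{2} \left|{\omega}\right|}{4}} \sin{\left(\frac{17 \sqrt{2} \left|{\omega}\right|}{4} + \frac{\pi}{4} \right)}}{4913}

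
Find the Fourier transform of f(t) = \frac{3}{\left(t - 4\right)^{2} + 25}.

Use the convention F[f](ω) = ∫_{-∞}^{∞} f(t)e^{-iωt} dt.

F(ω) = \frac{3 \pi e^{- 4 i \omega - 5 \left|{\omega}\right|}}{5}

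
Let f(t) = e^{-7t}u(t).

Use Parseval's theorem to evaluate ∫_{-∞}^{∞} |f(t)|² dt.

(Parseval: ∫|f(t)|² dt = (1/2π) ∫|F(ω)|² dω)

∫|f(t)|² dt = \frac{1}{14}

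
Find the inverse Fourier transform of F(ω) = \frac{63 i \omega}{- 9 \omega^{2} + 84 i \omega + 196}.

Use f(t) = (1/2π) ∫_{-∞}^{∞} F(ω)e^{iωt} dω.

f(t) = 7 \left(1 - \frac{14 t}{3}\right) e^{- \frac{14 t}{3}} u\left(t\right)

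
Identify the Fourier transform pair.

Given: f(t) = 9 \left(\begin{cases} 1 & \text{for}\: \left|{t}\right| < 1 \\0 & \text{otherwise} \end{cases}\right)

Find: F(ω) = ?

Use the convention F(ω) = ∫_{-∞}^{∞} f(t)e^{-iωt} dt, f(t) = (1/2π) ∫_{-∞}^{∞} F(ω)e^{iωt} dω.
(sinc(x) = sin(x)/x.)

F(ω) = 18 \operatorname{sinc}{\left(\omega \right)}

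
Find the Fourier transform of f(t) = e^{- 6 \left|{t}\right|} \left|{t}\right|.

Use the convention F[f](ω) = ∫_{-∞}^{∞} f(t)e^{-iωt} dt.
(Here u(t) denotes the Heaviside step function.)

F(ω) = \frac{2 \left(36 - \omega^{2}\right)}{\left(\omega^{2} + 36\right)^{2}}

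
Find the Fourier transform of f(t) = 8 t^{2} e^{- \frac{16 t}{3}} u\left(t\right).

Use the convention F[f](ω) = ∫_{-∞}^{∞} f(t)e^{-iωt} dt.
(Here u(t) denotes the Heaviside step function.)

F(ω) = \frac{432}{\left(3 i \omega + 16\right)^{3}}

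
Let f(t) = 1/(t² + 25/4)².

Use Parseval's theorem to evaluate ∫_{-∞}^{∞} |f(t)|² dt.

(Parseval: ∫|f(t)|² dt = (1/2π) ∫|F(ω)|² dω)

∫|f(t)|² dt = \frac{8 \pi}{15625}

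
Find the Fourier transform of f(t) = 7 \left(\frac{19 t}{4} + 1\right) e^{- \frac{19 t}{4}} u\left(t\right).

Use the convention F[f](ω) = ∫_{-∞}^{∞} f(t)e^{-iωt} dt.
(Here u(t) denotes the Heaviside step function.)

F(ω) = \frac{56 \left(- 2 i \omega - 19\right)}{16 \omega^{2} - 152 i \omega - 361}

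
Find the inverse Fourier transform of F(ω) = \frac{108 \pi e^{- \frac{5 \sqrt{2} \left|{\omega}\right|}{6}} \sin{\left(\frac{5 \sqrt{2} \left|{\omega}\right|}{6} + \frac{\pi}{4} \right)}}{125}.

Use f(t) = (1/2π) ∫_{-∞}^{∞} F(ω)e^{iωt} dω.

f(t) = \frac{4}{t^{4} + \frac{625}{81}}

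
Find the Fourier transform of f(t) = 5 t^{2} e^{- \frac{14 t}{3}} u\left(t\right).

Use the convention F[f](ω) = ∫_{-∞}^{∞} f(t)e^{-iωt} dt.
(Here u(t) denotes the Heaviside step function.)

F(ω) = \frac{270}{\left(3 i \omega + 14\right)^{3}}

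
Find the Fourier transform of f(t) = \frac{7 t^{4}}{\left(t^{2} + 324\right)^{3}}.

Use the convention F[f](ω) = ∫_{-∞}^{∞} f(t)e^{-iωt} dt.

F(ω) = \frac{7 \pi \left(108 \omega^{2} - 30 \left|{\omega}\right| + 1\right) e^{- 18 \left|{\omega}\right|}}{48}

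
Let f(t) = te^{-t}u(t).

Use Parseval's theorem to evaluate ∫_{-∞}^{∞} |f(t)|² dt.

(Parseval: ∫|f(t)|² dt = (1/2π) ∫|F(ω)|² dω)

∫|f(t)|² dt = \frac{1}{4}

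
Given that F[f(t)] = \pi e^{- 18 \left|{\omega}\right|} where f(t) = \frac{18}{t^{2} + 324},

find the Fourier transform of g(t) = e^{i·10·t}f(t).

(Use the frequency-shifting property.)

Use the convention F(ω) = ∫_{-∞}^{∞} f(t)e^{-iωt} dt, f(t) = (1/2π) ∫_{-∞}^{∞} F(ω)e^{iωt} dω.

F[g](ω) = \pi e^{- 18 \left|{\omega - 10}\right|}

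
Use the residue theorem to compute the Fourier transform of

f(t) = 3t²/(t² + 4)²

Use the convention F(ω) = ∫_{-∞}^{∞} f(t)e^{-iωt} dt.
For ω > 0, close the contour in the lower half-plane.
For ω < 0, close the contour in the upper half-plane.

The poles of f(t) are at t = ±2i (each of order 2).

Let g(z) = f(z)e^{-iωz}; for large |z| the factor e^{-iωz} decays in the lower half-plane when ω > 0 and in the upper half-plane when ω < 0.

Case ω > 0 (lower half-plane, clockwise contour ⇒ F(ω) = -2πi·ΣRes):
  Res_{z = - 2 i} g(z) = \frac{3 i \left(1 - 2 \omega\right) e^{- 2 \omega}}{8} (pole of order 2)
  F(ω) = -2πi·ΣRes = \frac{3 \pi \left(1 - 2 \omega\right) e^{- 2 \omega}}{4}

Case ω < 0 (upper half-plane, counterclockwise contour ⇒ F(ω) = +2πi·ΣRes):
  Res_{z = 2 i} g(z) = \frac{3 i \left(- 2 \omega - 1\right) e^{2 \omega}}{8} (pole of order 2)
  F(ω) = 2πi·ΣRes = \frac{3 \pi \left(2 \omega + 1\right) e^{2 \omega}}{4}

Both cases combine into a single formula in |ω|:

F(ω) = \frac{3 \pi \left(1 - 2 \left|{\omega}\right|\right) e^{- 2 \left|{\omega}\right|}}{4}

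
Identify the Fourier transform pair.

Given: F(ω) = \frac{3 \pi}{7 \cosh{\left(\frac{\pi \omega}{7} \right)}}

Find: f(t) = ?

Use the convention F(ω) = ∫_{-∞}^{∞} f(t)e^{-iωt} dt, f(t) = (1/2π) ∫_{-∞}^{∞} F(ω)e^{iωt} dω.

f(t) = \frac{3}{e^{\frac{7 t}{2}} + e^{- \frac{7 t}{2}}}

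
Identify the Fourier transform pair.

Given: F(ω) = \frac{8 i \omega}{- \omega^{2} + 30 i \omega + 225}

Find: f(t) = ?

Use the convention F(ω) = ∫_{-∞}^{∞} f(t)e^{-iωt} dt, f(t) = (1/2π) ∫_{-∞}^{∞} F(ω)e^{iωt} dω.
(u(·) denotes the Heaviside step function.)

f(t) = 8 \left(1 - 15 t\right) e^{- 15 t} u\left(t\right)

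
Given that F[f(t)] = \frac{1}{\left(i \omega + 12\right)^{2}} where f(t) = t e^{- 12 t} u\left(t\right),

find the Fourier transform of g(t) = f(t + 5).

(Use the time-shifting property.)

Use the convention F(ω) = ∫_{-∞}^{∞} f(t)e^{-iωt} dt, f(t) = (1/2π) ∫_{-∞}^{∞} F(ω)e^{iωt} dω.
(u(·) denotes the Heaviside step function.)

F[g](ω) = \frac{e^{5 i \omega}}{\left(i \omega + 12\right)^{2}}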